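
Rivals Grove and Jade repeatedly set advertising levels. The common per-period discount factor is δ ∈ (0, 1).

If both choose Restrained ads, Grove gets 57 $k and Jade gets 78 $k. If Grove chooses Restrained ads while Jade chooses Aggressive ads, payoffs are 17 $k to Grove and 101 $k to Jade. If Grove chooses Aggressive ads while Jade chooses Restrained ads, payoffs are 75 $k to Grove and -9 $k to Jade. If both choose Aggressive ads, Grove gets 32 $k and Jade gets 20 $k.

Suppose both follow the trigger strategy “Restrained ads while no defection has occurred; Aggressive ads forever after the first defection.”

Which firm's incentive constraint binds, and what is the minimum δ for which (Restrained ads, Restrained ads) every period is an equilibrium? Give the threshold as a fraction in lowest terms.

For Grove: deviation gain 75−57 = 18, per-period punishment loss 57−32 = 25. IC gives δ ≥ 18/43.
For Jade: gain 23, loss 58 per period, so δ ≥ 23/81.
The tighter constraint is Grove's, so cooperation needs δ ≥ 18/43.

Grove; δ ≥ 18/43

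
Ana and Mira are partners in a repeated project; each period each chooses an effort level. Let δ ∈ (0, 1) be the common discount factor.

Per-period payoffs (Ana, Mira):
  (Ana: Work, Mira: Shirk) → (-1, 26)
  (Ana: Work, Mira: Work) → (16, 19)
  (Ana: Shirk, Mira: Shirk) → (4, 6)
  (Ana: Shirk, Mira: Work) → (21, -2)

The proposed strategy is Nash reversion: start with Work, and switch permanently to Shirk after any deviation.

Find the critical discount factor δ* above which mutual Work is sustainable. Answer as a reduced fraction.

Ana's threshold: (21−16)/(21−4) = 5/17.
Mira's threshold: (26−19)/(26−6) = 7/20.
5/17 < 7/20, so Mira binds and δ* = 7/20.

7/20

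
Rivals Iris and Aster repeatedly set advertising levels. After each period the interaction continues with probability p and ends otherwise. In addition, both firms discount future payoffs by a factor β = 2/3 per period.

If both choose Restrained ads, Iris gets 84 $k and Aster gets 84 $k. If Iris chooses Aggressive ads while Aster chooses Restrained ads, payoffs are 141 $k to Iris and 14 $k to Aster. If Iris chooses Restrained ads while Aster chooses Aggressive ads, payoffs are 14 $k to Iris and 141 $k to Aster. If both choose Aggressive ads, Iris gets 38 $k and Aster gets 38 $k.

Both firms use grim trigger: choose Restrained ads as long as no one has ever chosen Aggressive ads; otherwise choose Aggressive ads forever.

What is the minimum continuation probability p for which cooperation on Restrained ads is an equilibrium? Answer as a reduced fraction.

Expected continuation weight on next period's payoff is β·p = 2/3·p, which plays the role of the discount factor.
Cooperation requires 2/3·p ≥ (141−84)/(141−38) = 57/103, hence p ≥ 171/206.

171/206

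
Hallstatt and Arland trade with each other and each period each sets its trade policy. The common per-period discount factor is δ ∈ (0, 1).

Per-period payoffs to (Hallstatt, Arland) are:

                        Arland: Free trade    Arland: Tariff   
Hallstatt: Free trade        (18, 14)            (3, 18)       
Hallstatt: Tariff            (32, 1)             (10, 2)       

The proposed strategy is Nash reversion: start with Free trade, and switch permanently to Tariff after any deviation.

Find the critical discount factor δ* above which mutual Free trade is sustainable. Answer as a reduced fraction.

7/11

Hallstatt: cooperation gives 18 each period; deviation gives 32 once then 10 forever.
  18/(1−δ) ≥ 32 + 10δ/(1−δ) ⇒ δ ≥ 14/22 = 7/11.
Arland: cooperation gives 14 each period; deviation gives 18 once then 2 forever.
  δ ≥ 4/16 = 1/4.
Both must hold, so the binding constraint is Hallstatt's: δ ≥ 7/11.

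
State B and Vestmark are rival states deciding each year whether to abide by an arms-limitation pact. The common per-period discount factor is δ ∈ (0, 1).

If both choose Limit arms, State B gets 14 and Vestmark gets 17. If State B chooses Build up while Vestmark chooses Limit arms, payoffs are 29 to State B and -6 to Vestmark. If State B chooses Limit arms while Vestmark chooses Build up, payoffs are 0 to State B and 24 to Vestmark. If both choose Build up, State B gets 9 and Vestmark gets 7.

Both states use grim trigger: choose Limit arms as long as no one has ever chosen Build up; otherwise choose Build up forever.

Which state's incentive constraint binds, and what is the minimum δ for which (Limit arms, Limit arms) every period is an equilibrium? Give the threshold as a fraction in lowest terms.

For State B: deviation gain 29−14 = 15, per-period punishment loss 14−9 = 5. IC gives δ ≥ 15/20 = 3/4.
For Vestmark: gain 7, loss 10 per period, so δ ≥ 7/17.
The tighter constraint is State B's, so cooperation needs δ ≥ 3/4.

State B; δ ≥ 3/4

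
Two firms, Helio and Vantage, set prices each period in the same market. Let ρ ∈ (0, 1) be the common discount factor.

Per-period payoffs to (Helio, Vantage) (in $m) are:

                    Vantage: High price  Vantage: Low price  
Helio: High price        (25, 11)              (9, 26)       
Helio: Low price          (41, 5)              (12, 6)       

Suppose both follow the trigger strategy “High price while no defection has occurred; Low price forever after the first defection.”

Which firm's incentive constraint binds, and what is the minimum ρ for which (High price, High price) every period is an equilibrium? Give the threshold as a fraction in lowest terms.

Helio's threshold: (41−25)/(41−12) = 16/29.
Vantage's threshold: (26−11)/(26−6) = 3/4.
16/29 < 3/4, so Vantage binds and ρ* = 3/4.

Vantage; ρ ≥ 3/4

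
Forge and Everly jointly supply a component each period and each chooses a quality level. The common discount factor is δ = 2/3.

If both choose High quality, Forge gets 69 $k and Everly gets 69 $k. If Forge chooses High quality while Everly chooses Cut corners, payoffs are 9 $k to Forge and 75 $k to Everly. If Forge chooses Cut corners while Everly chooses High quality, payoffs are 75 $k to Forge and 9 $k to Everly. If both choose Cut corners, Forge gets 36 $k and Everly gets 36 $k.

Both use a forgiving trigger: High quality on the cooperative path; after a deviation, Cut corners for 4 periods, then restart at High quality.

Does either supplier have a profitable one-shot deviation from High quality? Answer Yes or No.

No

A one-shot deviation gives 75 now, then 36 for 4 periods, then back to 69.
Gain from deviating: (75−69) today; loss: (69−36) in each of the next 4 periods.
No-deviation condition: (69−36)(δ+…+δ^4) ≥ 75−69, i.e. δ+…+δ^4 ≥ 2/11.
At δ = 2/3: δ+…+δ^4 = 1.6049 ≥ 0.1818.
So cooperation is sustainable.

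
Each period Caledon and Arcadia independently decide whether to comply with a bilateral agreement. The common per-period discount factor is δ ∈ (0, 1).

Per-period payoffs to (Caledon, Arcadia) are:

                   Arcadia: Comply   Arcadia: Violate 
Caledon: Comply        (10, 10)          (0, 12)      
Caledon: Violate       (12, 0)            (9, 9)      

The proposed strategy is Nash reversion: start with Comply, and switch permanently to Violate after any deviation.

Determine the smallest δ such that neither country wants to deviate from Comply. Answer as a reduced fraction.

One-period gain from deviating is 12 − 10 = 2. The loss is 10 − 9 = 1 in every subsequent period, with present value 1·δ/(1−δ).
Deviation is unprofitable when 1·δ/(1−δ) ≥ 2, i.e. δ/(1−δ) ≥ 2.
Equivalently δ ≥ 2/(2+1) = 2/3.

2/3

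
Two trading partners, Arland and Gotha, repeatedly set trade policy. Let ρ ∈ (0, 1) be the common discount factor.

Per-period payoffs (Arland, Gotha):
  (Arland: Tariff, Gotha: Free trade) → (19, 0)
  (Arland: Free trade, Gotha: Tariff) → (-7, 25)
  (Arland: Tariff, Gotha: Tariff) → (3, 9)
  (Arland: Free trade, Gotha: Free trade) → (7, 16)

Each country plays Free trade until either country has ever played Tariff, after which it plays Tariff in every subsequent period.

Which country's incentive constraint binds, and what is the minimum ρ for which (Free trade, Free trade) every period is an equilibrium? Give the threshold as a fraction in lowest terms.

For Arland: deviation gain 19−7 = 12, per-period punishment loss 7−3 = 4. IC gives ρ ≥ 12/16 = 3/4.
For Gotha: gain 9, loss 7 per period, so ρ ≥ 9/16.
The tighter constraint is Arland's, so cooperation needs ρ ≥ 3/4.

Arland; ρ ≥ 3/4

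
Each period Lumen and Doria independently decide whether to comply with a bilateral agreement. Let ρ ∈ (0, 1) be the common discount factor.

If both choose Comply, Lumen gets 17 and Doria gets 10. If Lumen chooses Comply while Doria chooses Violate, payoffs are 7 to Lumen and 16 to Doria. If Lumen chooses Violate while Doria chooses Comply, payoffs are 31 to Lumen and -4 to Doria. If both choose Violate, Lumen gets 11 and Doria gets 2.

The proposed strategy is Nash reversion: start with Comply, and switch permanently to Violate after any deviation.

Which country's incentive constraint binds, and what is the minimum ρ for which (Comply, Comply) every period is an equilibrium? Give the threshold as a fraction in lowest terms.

Lumen; ρ ≥ 7/10

For Lumen: deviation gain 31−17 = 14, per-period punishment loss 17−11 = 6. IC gives ρ ≥ 14/20 = 7/10.
For Doria: gain 6, loss 8 per period, so ρ ≥ 6/14 = 3/7.
The tighter constraint is Lumen's, so cooperation needs ρ ≥ 7/10.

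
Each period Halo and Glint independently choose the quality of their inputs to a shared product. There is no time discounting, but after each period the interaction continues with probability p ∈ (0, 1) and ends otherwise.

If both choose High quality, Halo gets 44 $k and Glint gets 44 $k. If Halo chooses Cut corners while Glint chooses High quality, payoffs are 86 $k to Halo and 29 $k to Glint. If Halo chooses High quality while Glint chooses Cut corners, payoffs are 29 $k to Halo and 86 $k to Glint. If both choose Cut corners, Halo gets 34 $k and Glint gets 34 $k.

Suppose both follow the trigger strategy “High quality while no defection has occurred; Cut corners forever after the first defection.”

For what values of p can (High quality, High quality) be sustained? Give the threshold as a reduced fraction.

With no time discounting, the continuation probability p plays the role of the discount factor.
Grim-trigger IC: 44/(1−p) ≥ 86 + 34p/(1−p) ⇒ p ≥ (86−44)/(86−34) = 21/26.

21/26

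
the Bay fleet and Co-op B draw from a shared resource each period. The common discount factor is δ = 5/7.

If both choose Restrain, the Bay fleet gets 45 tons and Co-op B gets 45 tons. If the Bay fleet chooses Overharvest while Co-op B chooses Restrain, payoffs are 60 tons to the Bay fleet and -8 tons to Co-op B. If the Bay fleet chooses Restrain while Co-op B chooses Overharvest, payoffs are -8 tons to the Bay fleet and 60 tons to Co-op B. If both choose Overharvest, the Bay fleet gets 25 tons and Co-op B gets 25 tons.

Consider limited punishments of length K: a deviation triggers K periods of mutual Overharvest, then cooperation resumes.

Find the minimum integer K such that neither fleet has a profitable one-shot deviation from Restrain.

IC: δ(1−δ^K)/(1−δ) ≥ (60−45)/(45−25) = 3/4.
With δ = 5/7: need 1 − δ^K ≥ 3/4·(1−5/7)/(5/7), i.e. δ^K ≤ 0.7000.
Since (5/7)^1 = 0.7143 and (5/7)^2 = 0.5102, the smallest such K is 2.

2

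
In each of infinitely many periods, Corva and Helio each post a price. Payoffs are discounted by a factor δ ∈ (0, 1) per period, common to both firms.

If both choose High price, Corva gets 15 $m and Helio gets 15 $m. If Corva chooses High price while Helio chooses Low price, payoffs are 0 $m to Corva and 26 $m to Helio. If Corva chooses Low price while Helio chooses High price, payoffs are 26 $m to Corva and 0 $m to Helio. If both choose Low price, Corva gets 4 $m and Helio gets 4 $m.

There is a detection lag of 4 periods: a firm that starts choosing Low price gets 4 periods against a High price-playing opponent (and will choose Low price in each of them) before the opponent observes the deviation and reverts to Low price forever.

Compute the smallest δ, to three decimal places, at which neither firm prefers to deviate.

Deviating for the 4 undetected periods gains 26−15 = 11 per period over cooperation, then loses 15−4 = 11 per period forever once punishment starts.
Gain: 11(1 + δ + … + δ^3); loss: 11·δ^4/(1−δ).
No profitable deviation ⇔ 11(1−δ^4) ≤ 11·δ^4, i.e. δ^4 ≥ 11/(11+11) = 1/2.
Hence δ ≥ (1/2)^(1/4) ≈ 0.841.

0.841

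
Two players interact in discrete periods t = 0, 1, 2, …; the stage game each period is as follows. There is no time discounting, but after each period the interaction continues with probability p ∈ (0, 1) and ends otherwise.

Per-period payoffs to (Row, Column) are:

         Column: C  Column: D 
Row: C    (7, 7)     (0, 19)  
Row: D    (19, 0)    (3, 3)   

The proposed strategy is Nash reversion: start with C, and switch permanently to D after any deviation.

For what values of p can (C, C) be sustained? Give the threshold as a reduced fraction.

With no time discounting, the continuation probability p plays the role of the discount factor.
Grim-trigger IC: 7/(1−p) ≥ 19 + 3p/(1−p) ⇒ p ≥ (19−7)/(19−3) = 3/4.

3/4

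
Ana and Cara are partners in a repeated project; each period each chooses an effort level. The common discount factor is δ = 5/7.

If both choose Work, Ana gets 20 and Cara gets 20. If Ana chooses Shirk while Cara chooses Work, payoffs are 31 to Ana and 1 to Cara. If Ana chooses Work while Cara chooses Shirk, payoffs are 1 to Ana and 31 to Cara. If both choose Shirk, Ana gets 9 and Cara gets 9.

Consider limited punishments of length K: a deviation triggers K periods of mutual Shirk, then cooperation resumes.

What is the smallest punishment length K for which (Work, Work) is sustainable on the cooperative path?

No profitable deviation requires (20−9)(δ+…+δ^K) ≥ 31−20, i.e. δ+…+δ^K ≥ 1 ≈ 1.0000.
With δ = 5/7, the partial sums are K=1: 0.7143, K=2: 1.2245.
K = 2 is the first length at which the sum reaches 1.0000.

2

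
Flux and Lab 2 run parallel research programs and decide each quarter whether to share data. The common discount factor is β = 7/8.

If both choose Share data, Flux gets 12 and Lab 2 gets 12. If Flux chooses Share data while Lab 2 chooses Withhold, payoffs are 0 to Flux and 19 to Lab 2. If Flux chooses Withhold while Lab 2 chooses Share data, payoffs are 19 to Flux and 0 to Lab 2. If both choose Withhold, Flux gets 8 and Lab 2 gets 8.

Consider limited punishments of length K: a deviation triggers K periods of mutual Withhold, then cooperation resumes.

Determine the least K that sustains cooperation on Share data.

3

Need Σ_{k=1}^{K} β^k ≥ (19−12)/(12−8) = 1.7500 at β = 7/8.
At K = 2 the sum is 1.6406 < 1.7500; at K = 3 it is 2.3105 ≥ 1.7500.
So the minimum punishment length is K = 3.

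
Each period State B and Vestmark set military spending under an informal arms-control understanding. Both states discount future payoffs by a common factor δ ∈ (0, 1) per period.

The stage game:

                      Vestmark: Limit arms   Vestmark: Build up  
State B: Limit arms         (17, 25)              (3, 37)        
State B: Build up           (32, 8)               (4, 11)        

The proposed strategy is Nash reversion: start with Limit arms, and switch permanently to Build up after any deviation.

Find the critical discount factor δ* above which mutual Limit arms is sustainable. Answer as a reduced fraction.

15/28

For State B: deviation gain 32−17 = 15, per-period punishment loss 17−4 = 13. IC gives δ ≥ 15/28.
For Vestmark: gain 12, loss 14 per period, so δ ≥ 12/26 = 6/13.
The tighter constraint is State B's, so cooperation needs δ ≥ 15/28.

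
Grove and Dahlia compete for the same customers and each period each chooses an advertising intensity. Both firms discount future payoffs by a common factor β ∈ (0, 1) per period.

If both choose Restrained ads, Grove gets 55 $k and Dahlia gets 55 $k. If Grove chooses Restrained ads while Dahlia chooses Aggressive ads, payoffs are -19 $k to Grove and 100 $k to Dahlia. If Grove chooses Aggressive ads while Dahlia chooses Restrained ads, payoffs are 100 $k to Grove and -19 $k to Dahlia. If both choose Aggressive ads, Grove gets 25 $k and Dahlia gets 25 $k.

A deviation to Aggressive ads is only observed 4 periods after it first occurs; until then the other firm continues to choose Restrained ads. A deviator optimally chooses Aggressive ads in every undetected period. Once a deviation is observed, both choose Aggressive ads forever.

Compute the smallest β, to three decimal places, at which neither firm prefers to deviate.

Deviating for the 4 undetected periods gains 100−55 = 45 per period over cooperation, then loses 55−25 = 30 per period forever once punishment starts.
Gain: 45(1 + β + … + β^3); loss: 30·β^4/(1−β).
No profitable deviation ⇔ 45(1−β^4) ≤ 30·β^4, i.e. β^4 ≥ 45/(45+30) = 3/5.
Hence β ≥ (3/5)^(1/4) ≈ 0.880.

0.880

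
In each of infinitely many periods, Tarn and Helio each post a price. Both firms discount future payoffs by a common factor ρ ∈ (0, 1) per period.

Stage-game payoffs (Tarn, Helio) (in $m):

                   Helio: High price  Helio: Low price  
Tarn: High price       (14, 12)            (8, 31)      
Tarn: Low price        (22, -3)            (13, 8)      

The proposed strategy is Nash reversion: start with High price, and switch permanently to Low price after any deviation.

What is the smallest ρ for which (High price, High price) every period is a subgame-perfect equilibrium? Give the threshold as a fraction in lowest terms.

8/9

For Tarn: deviation gain 22−14 = 8, per-period punishment loss 14−13 = 1. IC gives ρ ≥ 8/9.
For Helio: gain 19, loss 4 per period, so ρ ≥ 19/23.
The tighter constraint is Tarn's, so cooperation needs ρ ≥ 8/9.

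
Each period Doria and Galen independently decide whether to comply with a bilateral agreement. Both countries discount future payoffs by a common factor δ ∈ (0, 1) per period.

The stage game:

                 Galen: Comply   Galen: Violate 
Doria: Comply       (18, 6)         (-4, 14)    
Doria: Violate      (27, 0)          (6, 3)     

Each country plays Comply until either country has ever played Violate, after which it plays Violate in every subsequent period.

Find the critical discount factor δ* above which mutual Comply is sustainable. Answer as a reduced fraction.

Doria's threshold: (27−18)/(27−6) = 3/7.
Galen's threshold: (14−6)/(14−3) = 8/11.
3/7 < 8/11, so Galen binds and δ* = 8/11.

8/11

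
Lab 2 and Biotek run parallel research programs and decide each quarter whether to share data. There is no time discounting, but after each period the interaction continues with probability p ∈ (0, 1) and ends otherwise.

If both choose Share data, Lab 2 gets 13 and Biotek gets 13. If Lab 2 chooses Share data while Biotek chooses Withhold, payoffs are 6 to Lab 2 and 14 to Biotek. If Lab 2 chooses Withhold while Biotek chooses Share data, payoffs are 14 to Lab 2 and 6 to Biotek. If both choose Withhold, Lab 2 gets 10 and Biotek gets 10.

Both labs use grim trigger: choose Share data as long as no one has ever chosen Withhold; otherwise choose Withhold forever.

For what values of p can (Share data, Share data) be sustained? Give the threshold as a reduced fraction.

Expected cooperation value is 13 + p·13 + p²·13 + … = 13/(1−p); deviation gives 14 + p·10/(1−p).
13 ≥ 14(1−p) + 10p ⇒ 4p ≥ 1 ⇒ p ≥ 1/4.

1/4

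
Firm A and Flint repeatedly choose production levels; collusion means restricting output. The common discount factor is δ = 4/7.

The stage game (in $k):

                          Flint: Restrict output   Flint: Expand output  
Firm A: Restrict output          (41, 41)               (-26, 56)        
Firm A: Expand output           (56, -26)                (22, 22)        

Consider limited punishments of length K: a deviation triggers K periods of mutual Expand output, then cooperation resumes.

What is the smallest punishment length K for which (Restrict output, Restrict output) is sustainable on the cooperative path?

2

IC: δ(1−δ^K)/(1−δ) ≥ (56−41)/(41−22) = 15/19.
With δ = 4/7: need 1 − δ^K ≥ 15/19·(1−4/7)/(4/7), i.e. δ^K ≤ 0.4079.
Since (4/7)^1 = 0.5714 and (4/7)^2 = 0.3265, the smallest such K is 2.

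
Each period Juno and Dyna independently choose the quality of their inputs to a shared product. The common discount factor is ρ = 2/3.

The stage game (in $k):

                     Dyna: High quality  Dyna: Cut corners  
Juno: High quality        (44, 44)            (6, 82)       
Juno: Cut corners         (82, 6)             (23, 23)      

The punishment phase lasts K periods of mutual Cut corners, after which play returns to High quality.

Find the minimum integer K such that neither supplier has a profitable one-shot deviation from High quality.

IC: ρ(1−ρ^K)/(1−ρ) ≥ (82−44)/(44−23) = 38/21.
With ρ = 2/3: need 1 − ρ^K ≥ 38/21·(1−2/3)/(2/3), i.e. ρ^K ≤ 0.0952.
Since (2/3)^5 = 0.1317 and (2/3)^6 = 0.0878, the smallest such K is 6.

6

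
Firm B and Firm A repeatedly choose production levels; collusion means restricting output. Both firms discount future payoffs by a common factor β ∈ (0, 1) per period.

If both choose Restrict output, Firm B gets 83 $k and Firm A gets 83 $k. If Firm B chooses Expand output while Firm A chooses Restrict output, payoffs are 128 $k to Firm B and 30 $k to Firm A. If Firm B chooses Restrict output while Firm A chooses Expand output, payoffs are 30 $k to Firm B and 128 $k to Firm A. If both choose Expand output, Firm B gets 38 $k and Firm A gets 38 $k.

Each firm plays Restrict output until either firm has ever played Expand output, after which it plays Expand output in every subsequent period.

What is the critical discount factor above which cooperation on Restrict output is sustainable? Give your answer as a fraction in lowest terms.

Under grim trigger the critical discount factor is (T−C)/(T−P) with T = 128, C = 83, P = 38.
β* = (128−83)/(128−38) = 45/90 = 1/2.

1/2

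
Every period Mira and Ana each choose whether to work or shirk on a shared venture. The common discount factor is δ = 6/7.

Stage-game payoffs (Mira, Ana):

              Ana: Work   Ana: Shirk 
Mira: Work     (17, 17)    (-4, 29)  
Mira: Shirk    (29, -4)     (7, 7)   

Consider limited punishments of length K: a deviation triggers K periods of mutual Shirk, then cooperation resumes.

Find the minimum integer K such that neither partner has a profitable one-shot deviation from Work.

2

No profitable deviation requires (17−7)(δ+…+δ^K) ≥ 29−17, i.e. δ+…+δ^K ≥ 6/5 ≈ 1.2000.
With δ = 6/7, the partial sums are K=1: 0.8571, K=2: 1.5918.
K = 2 is the first length at which the sum reaches 1.2000.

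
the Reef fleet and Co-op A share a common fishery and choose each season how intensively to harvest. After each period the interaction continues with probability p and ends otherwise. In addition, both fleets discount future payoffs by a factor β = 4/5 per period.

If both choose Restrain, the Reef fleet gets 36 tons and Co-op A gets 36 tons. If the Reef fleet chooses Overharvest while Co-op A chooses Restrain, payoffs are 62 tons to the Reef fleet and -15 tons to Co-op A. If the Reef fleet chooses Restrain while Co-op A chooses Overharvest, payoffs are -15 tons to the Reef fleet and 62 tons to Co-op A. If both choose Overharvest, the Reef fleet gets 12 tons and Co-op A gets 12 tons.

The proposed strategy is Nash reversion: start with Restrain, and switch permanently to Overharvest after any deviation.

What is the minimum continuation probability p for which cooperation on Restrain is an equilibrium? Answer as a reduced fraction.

Expected continuation weight on next period's payoff is β·p = 4/5·p, which plays the role of the discount factor.
Cooperation requires 4/5·p ≥ (62−36)/(62−12) = 13/25, hence p ≥ 13/20.

13/20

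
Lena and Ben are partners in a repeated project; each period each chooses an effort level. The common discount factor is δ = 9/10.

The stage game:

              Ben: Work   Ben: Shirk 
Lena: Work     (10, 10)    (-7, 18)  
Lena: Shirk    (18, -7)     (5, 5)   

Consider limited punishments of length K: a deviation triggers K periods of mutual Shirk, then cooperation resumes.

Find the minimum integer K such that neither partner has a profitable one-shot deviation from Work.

2

IC: δ(1−δ^K)/(1−δ) ≥ (18−10)/(10−5) = 8/5.
With δ = 9/10: need 1 − δ^K ≥ 8/5·(1−9/10)/(9/10), i.e. δ^K ≤ 0.8222.
Since (9/10)^1 = 0.9000 and (9/10)^2 = 0.8100, the smallest such K is 2.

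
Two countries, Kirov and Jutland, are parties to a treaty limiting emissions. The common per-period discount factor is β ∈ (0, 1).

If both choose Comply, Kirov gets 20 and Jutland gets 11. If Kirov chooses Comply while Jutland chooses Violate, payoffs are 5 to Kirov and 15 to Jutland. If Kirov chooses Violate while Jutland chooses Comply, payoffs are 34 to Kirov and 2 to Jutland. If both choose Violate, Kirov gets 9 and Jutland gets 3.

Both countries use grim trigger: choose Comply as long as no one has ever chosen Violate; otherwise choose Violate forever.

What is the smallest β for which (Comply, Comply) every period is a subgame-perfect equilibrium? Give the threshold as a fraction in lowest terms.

14/25

Kirov: cooperation gives 20 each period; deviation gives 34 once then 9 forever.
  20/(1−β) ≥ 34 + 9β/(1−β) ⇒ β ≥ 14/25.
Jutland: cooperation gives 11 each period; deviation gives 15 once then 3 forever.
  β ≥ 4/12 = 1/3.
Both must hold, so the binding constraint is Kirov's: β ≥ 14/25.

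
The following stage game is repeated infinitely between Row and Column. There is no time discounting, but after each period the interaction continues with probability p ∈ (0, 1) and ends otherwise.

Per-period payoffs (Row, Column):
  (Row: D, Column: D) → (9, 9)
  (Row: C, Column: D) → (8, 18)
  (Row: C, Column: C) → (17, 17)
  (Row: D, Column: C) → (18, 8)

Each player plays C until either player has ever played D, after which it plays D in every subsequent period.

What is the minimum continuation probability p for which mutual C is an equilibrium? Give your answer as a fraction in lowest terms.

1/9

Expected cooperation value is 17 + p·17 + p²·17 + … = 17/(1−p); deviation gives 18 + p·9/(1−p).
17 ≥ 18(1−p) + 9p ⇒ 9p ≥ 1 ⇒ p ≥ 1/9.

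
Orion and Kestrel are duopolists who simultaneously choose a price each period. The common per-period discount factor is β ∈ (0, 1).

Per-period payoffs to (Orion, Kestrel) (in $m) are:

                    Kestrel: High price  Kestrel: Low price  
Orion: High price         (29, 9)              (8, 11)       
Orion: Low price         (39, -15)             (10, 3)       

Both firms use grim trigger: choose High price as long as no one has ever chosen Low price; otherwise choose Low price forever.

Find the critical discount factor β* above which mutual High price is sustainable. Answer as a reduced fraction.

For Orion: deviation gain 39−29 = 10, per-period punishment loss 29−10 = 19. IC gives β ≥ 10/29.
For Kestrel: gain 2, loss 6 per period, so β ≥ 2/8 = 1/4.
The tighter constraint is Orion's, so cooperation needs β ≥ 10/29.

10/29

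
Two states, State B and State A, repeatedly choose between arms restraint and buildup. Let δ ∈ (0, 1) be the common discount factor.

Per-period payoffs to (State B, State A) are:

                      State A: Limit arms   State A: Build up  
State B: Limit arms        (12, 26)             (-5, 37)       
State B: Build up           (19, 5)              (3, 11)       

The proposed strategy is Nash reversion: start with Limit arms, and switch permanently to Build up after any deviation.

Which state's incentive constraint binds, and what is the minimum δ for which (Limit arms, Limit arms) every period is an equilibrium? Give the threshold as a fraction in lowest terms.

State B's threshold: (19−12)/(19−3) = 7/16.
State A's threshold: (37−26)/(37−11) = 11/26.
7/16 > 11/26, so State B binds and δ* = 7/16.

State B; δ ≥ 7/16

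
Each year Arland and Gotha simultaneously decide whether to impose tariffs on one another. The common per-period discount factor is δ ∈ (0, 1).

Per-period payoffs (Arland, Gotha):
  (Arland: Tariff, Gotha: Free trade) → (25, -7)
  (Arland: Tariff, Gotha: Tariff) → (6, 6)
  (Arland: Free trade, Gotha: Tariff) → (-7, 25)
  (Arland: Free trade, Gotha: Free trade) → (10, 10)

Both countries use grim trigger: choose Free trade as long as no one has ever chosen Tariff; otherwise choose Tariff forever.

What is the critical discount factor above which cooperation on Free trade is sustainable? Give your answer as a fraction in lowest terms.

15/19

Under grim trigger the critical discount factor is (T−C)/(T−P) with T = 25, C = 10, P = 6.
δ* = (25−10)/(25−6) = 15/19.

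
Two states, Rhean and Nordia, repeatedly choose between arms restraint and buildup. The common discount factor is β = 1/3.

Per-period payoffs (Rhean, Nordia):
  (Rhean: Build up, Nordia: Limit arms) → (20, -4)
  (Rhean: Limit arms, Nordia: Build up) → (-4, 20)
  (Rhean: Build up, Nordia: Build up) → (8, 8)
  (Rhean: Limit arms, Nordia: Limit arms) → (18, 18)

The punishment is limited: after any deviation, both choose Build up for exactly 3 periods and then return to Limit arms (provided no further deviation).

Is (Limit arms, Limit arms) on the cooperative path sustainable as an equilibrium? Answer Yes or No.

A one-shot deviation gives 20 now, then 8 for 3 periods, then back to 18.
Gain from deviating: (20−18) today; loss: (18−8) in each of the next 3 periods.
No-deviation condition: (18−8)(β+…+β^3) ≥ 20−18, i.e. β+…+β^3 ≥ 1/5.
At β = 1/3: β+…+β^3 = 0.4815 ≥ 0.2000.
So cooperation is sustainable.

Yes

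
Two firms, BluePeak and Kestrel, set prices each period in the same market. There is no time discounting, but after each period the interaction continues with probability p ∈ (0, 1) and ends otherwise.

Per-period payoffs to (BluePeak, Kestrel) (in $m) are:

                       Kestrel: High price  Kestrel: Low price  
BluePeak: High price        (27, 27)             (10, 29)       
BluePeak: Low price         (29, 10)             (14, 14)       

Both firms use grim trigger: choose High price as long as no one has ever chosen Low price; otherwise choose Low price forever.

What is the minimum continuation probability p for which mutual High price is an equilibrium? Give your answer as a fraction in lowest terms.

2/15

Expected cooperation value is 27 + p·27 + p²·27 + … = 27/(1−p); deviation gives 29 + p·14/(1−p).
27 ≥ 29(1−p) + 14p ⇒ 15p ≥ 2 ⇒ p ≥ 2/15.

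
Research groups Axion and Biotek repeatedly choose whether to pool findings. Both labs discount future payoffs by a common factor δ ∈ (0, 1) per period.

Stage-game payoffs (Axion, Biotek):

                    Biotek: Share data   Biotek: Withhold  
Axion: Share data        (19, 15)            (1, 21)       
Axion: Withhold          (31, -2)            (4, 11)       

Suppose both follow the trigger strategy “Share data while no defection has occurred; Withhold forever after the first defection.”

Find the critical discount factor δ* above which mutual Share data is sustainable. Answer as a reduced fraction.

3/5

For Axion: deviation gain 31−19 = 12, per-period punishment loss 19−4 = 15. IC gives δ ≥ 12/27 = 4/9.
For Biotek: gain 6, loss 4 per period, so δ ≥ 6/10 = 3/5.
The tighter constraint is Biotek's, so cooperation needs δ ≥ 3/5.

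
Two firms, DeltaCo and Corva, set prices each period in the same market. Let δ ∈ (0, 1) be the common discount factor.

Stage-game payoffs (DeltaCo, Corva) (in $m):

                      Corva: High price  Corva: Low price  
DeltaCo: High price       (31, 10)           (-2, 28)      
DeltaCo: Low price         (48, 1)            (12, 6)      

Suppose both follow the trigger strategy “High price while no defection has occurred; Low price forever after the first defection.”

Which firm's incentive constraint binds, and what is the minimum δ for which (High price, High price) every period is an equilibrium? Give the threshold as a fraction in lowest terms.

Corva; δ ≥ 9/11

For DeltaCo: deviation gain 48−31 = 17, per-period punishment loss 31−12 = 19. IC gives δ ≥ 17/36.
For Corva: gain 18, loss 4 per period, so δ ≥ 18/22 = 9/11.
The tighter constraint is Corva's, so cooperation needs δ ≥ 9/11.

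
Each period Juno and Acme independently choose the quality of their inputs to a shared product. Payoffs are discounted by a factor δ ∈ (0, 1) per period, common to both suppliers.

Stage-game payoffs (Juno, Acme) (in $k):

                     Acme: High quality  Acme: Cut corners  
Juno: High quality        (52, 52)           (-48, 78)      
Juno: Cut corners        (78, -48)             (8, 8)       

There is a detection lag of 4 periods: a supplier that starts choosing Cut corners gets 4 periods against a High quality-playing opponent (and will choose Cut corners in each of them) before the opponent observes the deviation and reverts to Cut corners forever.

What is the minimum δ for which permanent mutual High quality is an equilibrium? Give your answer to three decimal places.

0.781

The best deviation is to choose Cut corners for all 4 undetected periods, earning 78 each, then 8 forever once detected.
Deviation value: 78(1−δ^4)/(1−δ) + 8δ^4/(1−δ); cooperation value: 52/(1−δ).
IC: 52 ≥ 78(1−δ^4) + 8δ^4 = 78 − 70δ^4.
So δ^4 ≥ 26/70 = 13/35, giving δ ≥ (13/35)^(1/4) ≈ 0.781.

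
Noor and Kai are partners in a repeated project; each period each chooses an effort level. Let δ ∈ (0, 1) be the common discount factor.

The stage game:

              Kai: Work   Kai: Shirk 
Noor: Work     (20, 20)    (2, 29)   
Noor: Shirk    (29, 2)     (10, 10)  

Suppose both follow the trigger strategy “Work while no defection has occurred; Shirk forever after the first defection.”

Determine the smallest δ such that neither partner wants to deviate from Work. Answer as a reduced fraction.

20/(1−δ) ≥ 29 + 10δ/(1−δ)
20 ≥ 29 − 19δ
δ ≥ 9/19.

9/19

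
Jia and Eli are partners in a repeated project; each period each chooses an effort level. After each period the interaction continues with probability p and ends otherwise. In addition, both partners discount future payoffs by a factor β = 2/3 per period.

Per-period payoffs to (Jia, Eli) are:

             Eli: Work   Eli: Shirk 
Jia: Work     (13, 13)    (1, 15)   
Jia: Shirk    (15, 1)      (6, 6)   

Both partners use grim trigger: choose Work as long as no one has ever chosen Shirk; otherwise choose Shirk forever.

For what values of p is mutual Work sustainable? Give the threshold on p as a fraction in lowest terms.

1/3

Expected continuation weight on next period's payoff is β·p = 2/3·p, which plays the role of the discount factor.
Cooperation requires 2/3·p ≥ (15−13)/(15−6) = 2/9, hence p ≥ 1/3.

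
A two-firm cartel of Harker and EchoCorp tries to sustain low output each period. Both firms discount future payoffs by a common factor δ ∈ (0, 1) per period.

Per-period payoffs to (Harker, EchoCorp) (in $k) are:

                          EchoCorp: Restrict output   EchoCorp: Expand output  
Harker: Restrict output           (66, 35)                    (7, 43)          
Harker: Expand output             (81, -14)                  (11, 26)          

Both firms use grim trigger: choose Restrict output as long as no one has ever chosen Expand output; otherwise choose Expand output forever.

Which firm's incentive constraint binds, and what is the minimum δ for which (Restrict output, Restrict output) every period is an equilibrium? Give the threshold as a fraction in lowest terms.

Harker's threshold: (81−66)/(81−11) = 3/14.
EchoCorp's threshold: (43−35)/(43−26) = 8/17.
3/14 < 8/17, so EchoCorp binds and δ* = 8/17.

EchoCorp; δ ≥ 8/17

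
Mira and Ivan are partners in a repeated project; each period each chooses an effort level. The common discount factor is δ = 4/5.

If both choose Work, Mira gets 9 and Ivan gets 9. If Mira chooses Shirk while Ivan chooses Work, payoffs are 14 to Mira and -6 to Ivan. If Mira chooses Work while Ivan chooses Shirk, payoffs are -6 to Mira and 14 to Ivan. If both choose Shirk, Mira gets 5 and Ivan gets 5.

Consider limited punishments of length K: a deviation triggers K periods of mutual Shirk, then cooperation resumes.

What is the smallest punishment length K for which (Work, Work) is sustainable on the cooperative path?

2

Need Σ_{k=1}^{K} δ^k ≥ (14−9)/(9−5) = 1.2500 at δ = 4/5.
At K = 1 the sum is 0.8000 < 1.2500; at K = 2 it is 1.4400 ≥ 1.2500.
So the minimum punishment length is K = 2.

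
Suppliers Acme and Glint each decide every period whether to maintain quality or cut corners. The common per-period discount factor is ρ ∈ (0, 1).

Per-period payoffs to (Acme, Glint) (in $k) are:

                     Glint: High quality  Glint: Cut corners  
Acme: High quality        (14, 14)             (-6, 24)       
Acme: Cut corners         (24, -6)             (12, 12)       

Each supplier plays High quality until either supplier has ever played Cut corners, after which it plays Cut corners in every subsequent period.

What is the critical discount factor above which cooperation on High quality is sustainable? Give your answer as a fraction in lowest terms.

5/6

Under grim trigger the critical discount factor is (T−C)/(T−P) with T = 24, C = 14, P = 12.
ρ* = (24−14)/(24−12) = 10/12 = 5/6.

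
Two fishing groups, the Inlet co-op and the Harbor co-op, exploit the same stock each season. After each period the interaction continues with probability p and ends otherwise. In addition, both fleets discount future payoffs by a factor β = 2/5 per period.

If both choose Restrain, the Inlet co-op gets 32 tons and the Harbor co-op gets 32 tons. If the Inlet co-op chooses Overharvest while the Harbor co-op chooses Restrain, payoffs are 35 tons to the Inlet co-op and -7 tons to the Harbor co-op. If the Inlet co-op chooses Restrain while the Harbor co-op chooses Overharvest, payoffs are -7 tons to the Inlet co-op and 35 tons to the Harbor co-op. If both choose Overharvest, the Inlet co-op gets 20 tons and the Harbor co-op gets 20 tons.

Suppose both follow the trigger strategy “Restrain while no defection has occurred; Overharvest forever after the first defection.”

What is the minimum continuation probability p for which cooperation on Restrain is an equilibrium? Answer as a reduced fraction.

With continuation probability p and discount β, the effective per-period discount factor is βp.
Grim-trigger IC: βp ≥ (35−32)/(35−20) = 1/5.
So p ≥ (1/5)/(2/5) = 1/2.

1/2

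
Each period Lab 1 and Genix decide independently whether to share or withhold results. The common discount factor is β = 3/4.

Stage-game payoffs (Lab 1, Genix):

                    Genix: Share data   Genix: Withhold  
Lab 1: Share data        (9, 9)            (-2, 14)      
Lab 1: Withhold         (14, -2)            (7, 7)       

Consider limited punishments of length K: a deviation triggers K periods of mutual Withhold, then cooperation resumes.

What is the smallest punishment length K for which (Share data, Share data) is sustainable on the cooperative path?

7

IC: β(1−β^K)/(1−β) ≥ (14−9)/(9−7) = 5/2.
With β = 3/4: need 1 − β^K ≥ 5/2·(1−3/4)/(3/4), i.e. β^K ≤ 0.1667.
Since (3/4)^6 = 0.1780 and (3/4)^7 = 0.1335, the smallest such K is 7.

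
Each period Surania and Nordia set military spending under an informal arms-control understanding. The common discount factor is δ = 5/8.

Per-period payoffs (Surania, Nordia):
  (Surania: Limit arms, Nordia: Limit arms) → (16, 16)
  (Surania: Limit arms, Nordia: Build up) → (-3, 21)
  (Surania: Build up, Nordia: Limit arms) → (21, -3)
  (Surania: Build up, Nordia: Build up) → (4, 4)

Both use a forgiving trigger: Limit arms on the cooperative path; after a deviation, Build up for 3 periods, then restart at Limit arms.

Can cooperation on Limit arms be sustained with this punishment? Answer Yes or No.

Yes

Comparing payoff streams over the 4 periods until play realigns: cooperate → 16(1+δ+…+δ^3); deviate → 21 + 4(δ+…+δ^3).
Cooperation is sustained iff (16−4)(δ+…+δ^3) ≥ 21−16.
δ+…+δ^3 = 5/8·(1−(5/8)^3)/(1−5/8) = 1.2598, and (21−16)/(16−4) = 0.4167.
1.2598 ≥ 0.4167, so cooperation is sustainable.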